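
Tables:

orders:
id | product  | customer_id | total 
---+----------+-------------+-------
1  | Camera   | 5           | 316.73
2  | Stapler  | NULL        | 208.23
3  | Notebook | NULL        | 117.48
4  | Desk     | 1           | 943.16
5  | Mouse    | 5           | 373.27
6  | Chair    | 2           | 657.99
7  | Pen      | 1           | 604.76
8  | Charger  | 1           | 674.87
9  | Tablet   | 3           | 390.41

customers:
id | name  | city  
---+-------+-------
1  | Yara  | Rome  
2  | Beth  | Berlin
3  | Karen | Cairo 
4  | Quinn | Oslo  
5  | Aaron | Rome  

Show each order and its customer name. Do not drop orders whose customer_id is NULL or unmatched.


LEFT JOIN keeps every row from orders (the left table); where customer_id has no match in customers, the customer columns become NULL. Walk through each order:
  - order 1 (Camera): customer_id=5 -> matches Aaron
  - order 2 (Stapler): customer_id=NULL, no match -> kept with NULL
  - order 3 (Notebook): customer_id=NULL, no match -> kept with NULL
  - order 4 (Desk): customer_id=1 -> matches Yara
  - order 5 (Mouse): customer_id=5 -> matches Aaron
  - order 6 (Chair): customer_id=2 -> matches Beth
  - order 7 (Pen): customer_id=1 -> matches Yara
  - order 8 (Charger): customer_id=1 -> matches Yara
  - order 9 (Tablet): customer_id=3 -> matches Karen
All 9 rows appear; 2 have NULL customer.

SQL:
SELECT a.product, b.name AS customer
FROM orders a
LEFT JOIN customers b ON a.customer_id = b.id

Result:
product  | customer
---------+---------
Camera   | Aaron   
Stapler  | NULL    
Notebook | NULL    
Desk     | Yara    
Mouse    | Aaron   
Chair    | Beth    
Pen      | Yara    
Charger  | Yara    
Tablet   | Karen   


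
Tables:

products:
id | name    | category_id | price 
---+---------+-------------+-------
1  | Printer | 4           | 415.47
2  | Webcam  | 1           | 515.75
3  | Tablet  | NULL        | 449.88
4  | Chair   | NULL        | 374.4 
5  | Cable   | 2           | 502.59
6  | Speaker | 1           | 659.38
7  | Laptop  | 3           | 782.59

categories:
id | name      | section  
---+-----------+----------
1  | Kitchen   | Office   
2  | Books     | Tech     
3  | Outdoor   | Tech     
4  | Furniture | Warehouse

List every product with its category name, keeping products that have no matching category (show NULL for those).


LEFT JOIN keeps every row from products (the left table); where category_id has no match in categories, the category columns become NULL. Walk through each product:
  - product 1 (Printer): category_id=4 -> matches Furniture
  - product 2 (Webcam): category_id=1 -> matches Kitchen
  - product 3 (Tablet): category_id=NULL, no match -> kept with NULL
  - product 4 (Chair): category_id=NULL, no match -> kept with NULL
  - product 5 (Cable): category_id=2 -> matches Books
  - product 6 (Speaker): category_id=1 -> matches Kitchen
  - product 7 (Laptop): category_id=3 -> matches Outdoor
All 7 rows appear; 2 have NULL category.

SQL:
SELECT a.name, b.name AS category
FROM products a
LEFT JOIN categories b ON a.category_id = b.id

Result:
name    | category 
--------+----------
Printer | Furniture
Webcam  | Kitchen  
Tablet  | NULL     
Chair   | NULL     
Cable   | Books    
Speaker | Kitchen  
Laptop  | Outdoor  


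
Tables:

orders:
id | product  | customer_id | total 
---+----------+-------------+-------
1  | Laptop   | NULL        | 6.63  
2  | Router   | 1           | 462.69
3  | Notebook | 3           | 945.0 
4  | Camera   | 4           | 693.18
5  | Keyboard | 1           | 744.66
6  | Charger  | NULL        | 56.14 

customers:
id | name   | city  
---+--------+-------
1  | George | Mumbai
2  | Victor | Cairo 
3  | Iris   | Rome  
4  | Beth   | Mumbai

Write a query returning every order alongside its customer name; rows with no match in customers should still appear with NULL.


LEFT JOIN keeps every row from orders (the left table); where customer_id has no match in customers, the customer columns become NULL. Walk through each order:
  - order 1 (Laptop): customer_id=NULL, no match -> kept with NULL
  - order 2 (Router): customer_id=1 -> matches George
  - order 3 (Notebook): customer_id=3 -> matches Iris
  - order 4 (Camera): customer_id=4 -> matches Beth
  - order 5 (Keyboard): customer_id=1 -> matches George
  - order 6 (Charger): customer_id=NULL, no match -> kept with NULL
All 6 rows appear; 2 have NULL customer.

SQL:
SELECT a.product, b.name AS customer
FROM orders a
LEFT JOIN customers b ON a.customer_id = b.id

Result:
product  | customer
---------+---------
Laptop   | NULL    
Router   | George  
Notebook | Iris    
Camera   | Beth    
Keyboard | George  
Charger  | NULL    


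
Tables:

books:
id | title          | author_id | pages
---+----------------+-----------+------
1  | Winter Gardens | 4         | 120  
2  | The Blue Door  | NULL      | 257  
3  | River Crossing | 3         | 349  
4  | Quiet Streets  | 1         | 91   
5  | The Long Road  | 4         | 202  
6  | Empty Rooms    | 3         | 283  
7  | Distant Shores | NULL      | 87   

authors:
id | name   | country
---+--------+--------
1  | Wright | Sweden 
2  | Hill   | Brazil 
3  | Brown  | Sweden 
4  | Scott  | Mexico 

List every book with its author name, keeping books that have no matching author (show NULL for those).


LEFT JOIN keeps every row from books (the left table); where author_id has no match in authors, the author columns become NULL. Walk through each book:
  - book 1 (Winter Gardens): author_id=4 -> matches Scott
  - book 2 (The Blue Door): author_id=NULL, no match -> kept with NULL
  - book 3 (River Crossing): author_id=3 -> matches Brown
  - book 4 (Quiet Streets): author_id=1 -> matches Wright
  - book 5 (The Long Road): author_id=4 -> matches Scott
  - book 6 (Empty Rooms): author_id=3 -> matches Brown
  - book 7 (Distant Shores): author_id=NULL, no match -> kept with NULL
All 7 rows appear; 2 have NULL author.

SQL:
SELECT a.title, b.name AS author
FROM books a
LEFT JOIN authors b ON a.author_id = b.id

Result:
title          | author
---------------+-------
Winter Gardens | Scott 
The Blue Door  | NULL  
River Crossing | Brown 
Quiet Streets  | Wright
The Long Road  | Scott 
Empty Rooms    | Brown 
Distant Shores | NULL  


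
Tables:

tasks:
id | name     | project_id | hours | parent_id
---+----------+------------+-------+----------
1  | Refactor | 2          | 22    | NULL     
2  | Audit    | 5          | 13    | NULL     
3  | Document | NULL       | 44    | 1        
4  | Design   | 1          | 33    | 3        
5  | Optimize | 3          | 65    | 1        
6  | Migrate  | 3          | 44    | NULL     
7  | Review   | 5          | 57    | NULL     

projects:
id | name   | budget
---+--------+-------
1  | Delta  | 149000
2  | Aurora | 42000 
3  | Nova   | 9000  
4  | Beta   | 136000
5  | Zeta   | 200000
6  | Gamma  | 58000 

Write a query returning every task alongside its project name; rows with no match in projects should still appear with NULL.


LEFT JOIN keeps every row from tasks (the left table); where project_id has no match in projects, the project columns become NULL. Walk through each task:
  - task 1 (Refactor): project_id=2 -> matches Aurora
  - task 2 (Audit): project_id=5 -> matches Zeta
  - task 3 (Document): project_id=NULL, no match -> kept with NULL
  - task 4 (Design): project_id=1 -> matches Delta
  - task 5 (Optimize): project_id=3 -> matches Nova
  - task 6 (Migrate): project_id=3 -> matches Nova
  - task 7 (Review): project_id=5 -> matches Zeta
All 7 rows appear; 1 has NULL project.

SQL:
SELECT a.name, b.name AS project
FROM tasks a
LEFT JOIN projects b ON a.project_id = b.id

Result:
name     | project
---------+--------
Refactor | Aurora 
Audit    | Zeta   
Document | NULL   
Design   | Delta  
Optimize | Nova   
Migrate  | Nova   
Review   | Zeta   


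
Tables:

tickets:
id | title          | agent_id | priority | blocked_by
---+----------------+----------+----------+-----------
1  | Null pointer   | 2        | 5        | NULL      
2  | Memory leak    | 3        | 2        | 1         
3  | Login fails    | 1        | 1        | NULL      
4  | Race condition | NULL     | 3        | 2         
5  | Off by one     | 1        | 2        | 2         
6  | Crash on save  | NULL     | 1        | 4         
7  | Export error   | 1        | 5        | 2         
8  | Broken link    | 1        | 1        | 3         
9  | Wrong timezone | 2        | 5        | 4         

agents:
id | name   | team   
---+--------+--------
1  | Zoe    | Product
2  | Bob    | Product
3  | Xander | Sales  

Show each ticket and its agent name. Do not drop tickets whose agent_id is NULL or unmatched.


LEFT JOIN keeps every row from tickets (the left table); where agent_id has no match in agents, the agent columns become NULL. Walk through each ticket:
  - ticket 1 (Null pointer): agent_id=2 -> matches Bob
  - ticket 2 (Memory leak): agent_id=3 -> matches Xander
  - ticket 3 (Login fails): agent_id=1 -> matches Zoe
  - ticket 4 (Race condition): agent_id=NULL, no match -> kept with NULL
  - ticket 5 (Off by one): agent_id=1 -> matches Zoe
  - ticket 6 (Crash on save): agent_id=NULL, no match -> kept with NULL
  - ticket 7 (Export error): agent_id=1 -> matches Zoe
  - ticket 8 (Broken link): agent_id=1 -> matches Zoe
  - ticket 9 (Wrong timezone): agent_id=2 -> matches Bob
All 9 rows appear; 2 have NULL agent.

SQL:
SELECT a.title, b.name AS agent
FROM tickets a
LEFT JOIN agents b ON a.agent_id = b.id

Result:
title          | agent 
---------------+-------
Null pointer   | Bob   
Memory leak    | Xander
Login fails    | Zoe   
Race condition | NULL  
Off by one     | Zoe   
Crash on save  | NULL  
Export error   | Zoe   
Broken link    | Zoe   
Wrong timezone | Bob   


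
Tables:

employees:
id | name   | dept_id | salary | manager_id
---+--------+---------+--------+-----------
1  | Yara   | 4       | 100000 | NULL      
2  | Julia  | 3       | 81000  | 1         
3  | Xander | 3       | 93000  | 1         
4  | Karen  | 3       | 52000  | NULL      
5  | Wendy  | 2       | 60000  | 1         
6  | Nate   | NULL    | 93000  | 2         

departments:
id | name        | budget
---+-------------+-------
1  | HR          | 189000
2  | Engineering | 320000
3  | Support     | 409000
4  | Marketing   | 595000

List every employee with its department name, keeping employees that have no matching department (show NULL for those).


LEFT JOIN keeps every row from employees (the left table); where dept_id has no match in departments, the department columns become NULL. Walk through each employee:
  - employee 1 (Yara): dept_id=4 -> matches Marketing
  - employee 2 (Julia): dept_id=3 -> matches Support
  - employee 3 (Xander): dept_id=3 -> matches Support
  - employee 4 (Karen): dept_id=3 -> matches Support
  - employee 5 (Wendy): dept_id=2 -> matches Engineering
  - employee 6 (Nate): dept_id=NULL, no match -> kept with NULL
All 6 rows appear; 1 has NULL department.

SQL:
SELECT a.name, b.name AS department
FROM employees a
LEFT JOIN departments b ON a.dept_id = b.id

Result:
name   | department 
-------+------------
Yara   | Marketing  
Julia  | Support    
Xander | Support    
Karen  | Support    
Wendy  | Engineering
Nate   | NULL       


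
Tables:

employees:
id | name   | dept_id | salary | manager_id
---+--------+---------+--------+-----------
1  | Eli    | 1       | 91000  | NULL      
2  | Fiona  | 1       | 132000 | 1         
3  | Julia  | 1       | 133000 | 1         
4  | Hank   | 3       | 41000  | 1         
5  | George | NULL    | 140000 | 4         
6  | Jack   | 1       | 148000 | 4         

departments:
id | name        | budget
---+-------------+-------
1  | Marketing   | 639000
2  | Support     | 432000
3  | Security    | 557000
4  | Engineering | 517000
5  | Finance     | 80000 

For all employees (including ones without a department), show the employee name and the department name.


LEFT JOIN keeps every row from employees (the left table); where dept_id has no match in departments, the department columns become NULL. Walk through each employee:
  - employee 1 (Eli): dept_id=1 -> matches Marketing
  - employee 2 (Fiona): dept_id=1 -> matches Marketing
  - employee 3 (Julia): dept_id=1 -> matches Marketing
  - employee 4 (Hank): dept_id=3 -> matches Security
  - employee 5 (George): dept_id=NULL, no match -> kept with NULL
  - employee 6 (Jack): dept_id=1 -> matches Marketing
All 6 rows appear; 1 has NULL department.

SQL:
SELECT a.name, b.name AS department
FROM employees a
LEFT JOIN departments b ON a.dept_id = b.id

Result:
name   | department
-------+-----------
Eli    | Marketing 
Fiona  | Marketing 
Julia  | Marketing 
Hank   | Security  
George | NULL      
Jack   | Marketing 


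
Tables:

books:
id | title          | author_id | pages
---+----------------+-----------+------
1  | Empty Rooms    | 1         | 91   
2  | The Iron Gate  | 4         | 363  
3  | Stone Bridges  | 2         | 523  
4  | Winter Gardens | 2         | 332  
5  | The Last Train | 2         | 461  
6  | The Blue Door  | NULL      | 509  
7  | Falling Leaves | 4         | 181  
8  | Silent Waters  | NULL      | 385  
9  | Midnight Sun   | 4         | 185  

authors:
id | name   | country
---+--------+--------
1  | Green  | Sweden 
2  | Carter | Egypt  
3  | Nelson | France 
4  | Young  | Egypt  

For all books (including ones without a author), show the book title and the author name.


LEFT JOIN keeps every row from books (the left table); where author_id has no match in authors, the author columns become NULL. Walk through each book:
  - book 1 (Empty Rooms): author_id=1 -> matches Green
  - book 2 (The Iron Gate): author_id=4 -> matches Young
  - book 3 (Stone Bridges): author_id=2 -> matches Carter
  - book 4 (Winter Gardens): author_id=2 -> matches Carter
  - book 5 (The Last Train): author_id=2 -> matches Carter
  - book 6 (The Blue Door): author_id=NULL, no match -> kept with NULL
  - book 7 (Falling Leaves): author_id=4 -> matches Young
  - book 8 (Silent Waters): author_id=NULL, no match -> kept with NULL
  - book 9 (Midnight Sun): author_id=4 -> matches Young
All 9 rows appear; 2 have NULL author.

SQL:
SELECT a.title, b.name AS author
FROM books a
LEFT JOIN authors b ON a.author_id = b.id

Result:
title          | author
---------------+-------
Empty Rooms    | Green 
The Iron Gate  | Young 
Stone Bridges  | Carter
Winter Gardens | Carter
The Last Train | Carter
The Blue Door  | NULL  
Falling Leaves | Young 
Silent Waters  | NULL  
Midnight Sun   | Young 


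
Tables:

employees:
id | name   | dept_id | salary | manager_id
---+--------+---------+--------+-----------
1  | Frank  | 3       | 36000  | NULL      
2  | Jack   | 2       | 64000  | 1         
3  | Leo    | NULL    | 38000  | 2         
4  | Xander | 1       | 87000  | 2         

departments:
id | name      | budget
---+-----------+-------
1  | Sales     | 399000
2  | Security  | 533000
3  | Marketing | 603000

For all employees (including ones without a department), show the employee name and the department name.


LEFT JOIN keeps every row from employees (the left table); where dept_id has no match in departments, the department columns become NULL. Walk through each employee:
  - employee 1 (Frank): dept_id=3 -> matches Marketing
  - employee 2 (Jack): dept_id=2 -> matches Security
  - employee 3 (Leo): dept_id=NULL, no match -> kept with NULL
  - employee 4 (Xander): dept_id=1 -> matches Sales
All 4 rows appear; 1 has NULL department.

SQL:
SELECT a.name, b.name AS department
FROM employees a
LEFT JOIN departments b ON a.dept_id = b.id

Result:
name   | department
-------+-----------
Frank  | Marketing 
Jack   | Security  
Leo    | NULL      
Xander | Sales     


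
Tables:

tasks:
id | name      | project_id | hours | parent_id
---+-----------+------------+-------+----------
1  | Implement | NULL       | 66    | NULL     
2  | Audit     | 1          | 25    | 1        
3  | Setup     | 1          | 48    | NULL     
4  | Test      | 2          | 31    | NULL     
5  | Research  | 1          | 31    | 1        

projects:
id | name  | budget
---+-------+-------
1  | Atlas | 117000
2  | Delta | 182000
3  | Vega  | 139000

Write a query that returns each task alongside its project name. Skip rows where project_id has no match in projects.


INNER JOIN keeps only tasks rows whose project_id matches an id in projects. Walk through each task:
  - task 1 (Implement): project_id=NULL, no match -> dropped
  - task 2 (Audit): project_id=1 -> matches Atlas
  - task 3 (Setup): project_id=1 -> matches Atlas
  - task 4 (Test): project_id=2 -> matches Delta
  - task 5 (Research): project_id=1 -> matches Atlas
So 1 of 5 rows is dropped.

SQL:
SELECT a.name, b.name AS project
FROM tasks a
INNER JOIN projects b ON a.project_id = b.id

Result:
name     | project
---------+--------
Audit    | Atlas  
Setup    | Atlas  
Test     | Delta  
Research | Atlas  


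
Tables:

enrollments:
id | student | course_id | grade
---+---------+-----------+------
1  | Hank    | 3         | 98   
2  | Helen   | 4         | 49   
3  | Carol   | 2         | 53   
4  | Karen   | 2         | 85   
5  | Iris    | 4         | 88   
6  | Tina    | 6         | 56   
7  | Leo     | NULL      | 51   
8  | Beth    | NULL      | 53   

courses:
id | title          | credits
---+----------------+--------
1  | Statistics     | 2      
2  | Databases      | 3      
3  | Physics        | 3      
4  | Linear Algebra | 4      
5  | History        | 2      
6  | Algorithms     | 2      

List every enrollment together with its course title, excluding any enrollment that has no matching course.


INNER JOIN keeps only enrollments rows whose course_id matches an id in courses. Walk through each enrollment:
  - enrollment 1 (Hank): course_id=3 -> matches Physics
  - enrollment 2 (Helen): course_id=4 -> matches Linear Algebra
  - enrollment 3 (Carol): course_id=2 -> matches Databases
  - enrollment 4 (Karen): course_id=2 -> matches Databases
  - enrollment 5 (Iris): course_id=4 -> matches Linear Algebra
  - enrollment 6 (Tina): course_id=6 -> matches Algorithms
  - enrollment 7 (Leo): course_id=NULL, no match -> dropped
  - enrollment 8 (Beth): course_id=NULL, no match -> dropped
So 2 of 8 rows are dropped.

SQL:
SELECT a.student, b.title AS course
FROM enrollments a
INNER JOIN courses b ON a.course_id = b.id

Result:
student | course        
--------+---------------
Hank    | Physics       
Helen   | Linear Algebra
Carol   | Databases     
Karen   | Databases     
Iris    | Linear Algebra
Tina    | Algorithms    


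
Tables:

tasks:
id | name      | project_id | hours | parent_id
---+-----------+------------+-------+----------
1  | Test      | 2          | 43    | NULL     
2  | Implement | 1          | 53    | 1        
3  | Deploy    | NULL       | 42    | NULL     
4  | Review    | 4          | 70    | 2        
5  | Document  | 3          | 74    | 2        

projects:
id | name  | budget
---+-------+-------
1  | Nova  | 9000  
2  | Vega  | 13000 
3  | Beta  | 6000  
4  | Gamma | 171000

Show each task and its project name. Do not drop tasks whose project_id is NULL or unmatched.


LEFT JOIN keeps every row from tasks (the left table); where project_id has no match in projects, the project columns become NULL. Walk through each task:
  - task 1 (Test): project_id=2 -> matches Vega
  - task 2 (Implement): project_id=1 -> matches Nova
  - task 3 (Deploy): project_id=NULL, no match -> kept with NULL
  - task 4 (Review): project_id=4 -> matches Gamma
  - task 5 (Document): project_id=3 -> matches Beta
All 5 rows appear; 1 has NULL project.

SQL:
SELECT a.name, b.name AS project
FROM tasks a
LEFT JOIN projects b ON a.project_id = b.id

Result:
name      | project
----------+--------
Test      | Vega   
Implement | Nova   
Deploy    | NULL   
Review    | Gamma  
Document  | Beta   


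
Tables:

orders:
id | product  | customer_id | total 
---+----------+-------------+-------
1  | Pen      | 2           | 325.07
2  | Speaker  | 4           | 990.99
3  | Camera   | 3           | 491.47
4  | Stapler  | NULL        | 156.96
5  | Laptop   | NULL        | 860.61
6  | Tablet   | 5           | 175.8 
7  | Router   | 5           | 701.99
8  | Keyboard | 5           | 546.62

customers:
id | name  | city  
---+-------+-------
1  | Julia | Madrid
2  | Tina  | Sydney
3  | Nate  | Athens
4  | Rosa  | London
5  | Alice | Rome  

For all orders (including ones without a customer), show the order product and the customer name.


LEFT JOIN keeps every row from orders (the left table); where customer_id has no match in customers, the customer columns become NULL. Walk through each order:
  - order 1 (Pen): customer_id=2 -> matches Tina
  - order 2 (Speaker): customer_id=4 -> matches Rosa
  - order 3 (Camera): customer_id=3 -> matches Nate
  - order 4 (Stapler): customer_id=NULL, no match -> kept with NULL
  - order 5 (Laptop): customer_id=NULL, no match -> kept with NULL
  - order 6 (Tablet): customer_id=5 -> matches Alice
  - order 7 (Router): customer_id=5 -> matches Alice
  - order 8 (Keyboard): customer_id=5 -> matches Alice
All 8 rows appear; 2 have NULL customer.

SQL:
SELECT a.product, b.name AS customer
FROM orders a
LEFT JOIN customers b ON a.customer_id = b.id

Result:
product  | customer
---------+---------
Pen      | Tina    
Speaker  | Rosa    
Camera   | Nate    
Stapler  | NULL    
Laptop   | NULL    
Tablet   | Alice   
Router   | Alice   
Keyboard | Alice   


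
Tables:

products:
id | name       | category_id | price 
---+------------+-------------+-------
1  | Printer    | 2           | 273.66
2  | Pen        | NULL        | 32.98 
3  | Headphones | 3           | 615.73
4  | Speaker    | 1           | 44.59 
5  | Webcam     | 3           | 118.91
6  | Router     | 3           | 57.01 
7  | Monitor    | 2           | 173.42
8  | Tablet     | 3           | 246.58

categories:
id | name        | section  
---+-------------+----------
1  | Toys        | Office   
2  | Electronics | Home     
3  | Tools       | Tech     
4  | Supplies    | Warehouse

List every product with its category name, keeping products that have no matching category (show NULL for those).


LEFT JOIN keeps every row from products (the left table); where category_id has no match in categories, the category columns become NULL. Walk through each product:
  - product 1 (Printer): category_id=2 -> matches Electronics
  - product 2 (Pen): category_id=NULL, no match -> kept with NULL
  - product 3 (Headphones): category_id=3 -> matches Tools
  - product 4 (Speaker): category_id=1 -> matches Toys
  - product 5 (Webcam): category_id=3 -> matches Tools
  - product 6 (Router): category_id=3 -> matches Tools
  - product 7 (Monitor): category_id=2 -> matches Electronics
  - product 8 (Tablet): category_id=3 -> matches Tools
All 8 rows appear; 1 has NULL category.

SQL:
SELECT a.name, b.name AS category
FROM products a
LEFT JOIN categories b ON a.category_id = b.id

Result:
name       | category   
-----------+------------
Printer    | Electronics
Pen        | NULL       
Headphones | Tools      
Speaker    | Toys       
Webcam     | Tools      
Router     | Tools      
Monitor    | Electronics
Tablet     | Tools      


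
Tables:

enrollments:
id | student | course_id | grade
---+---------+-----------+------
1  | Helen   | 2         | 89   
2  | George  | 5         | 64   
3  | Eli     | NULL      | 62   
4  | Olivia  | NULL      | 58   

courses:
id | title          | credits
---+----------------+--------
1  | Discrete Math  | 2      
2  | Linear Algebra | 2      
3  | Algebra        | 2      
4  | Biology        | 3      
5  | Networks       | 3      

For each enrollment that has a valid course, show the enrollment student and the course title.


INNER JOIN keeps only enrollments rows whose course_id matches an id in courses. Walk through each enrollment:
  - enrollment 1 (Helen): course_id=2 -> matches Linear Algebra
  - enrollment 2 (George): course_id=5 -> matches Networks
  - enrollment 3 (Eli): course_id=NULL, no match -> dropped
  - enrollment 4 (Olivia): course_id=NULL, no match -> dropped
So 2 of 4 rows are dropped.

SQL:
SELECT a.student, b.title AS course
FROM enrollments a
INNER JOIN courses b ON a.course_id = b.id

Result:
student | course        
--------+---------------
Helen   | Linear Algebra
George  | Networks      


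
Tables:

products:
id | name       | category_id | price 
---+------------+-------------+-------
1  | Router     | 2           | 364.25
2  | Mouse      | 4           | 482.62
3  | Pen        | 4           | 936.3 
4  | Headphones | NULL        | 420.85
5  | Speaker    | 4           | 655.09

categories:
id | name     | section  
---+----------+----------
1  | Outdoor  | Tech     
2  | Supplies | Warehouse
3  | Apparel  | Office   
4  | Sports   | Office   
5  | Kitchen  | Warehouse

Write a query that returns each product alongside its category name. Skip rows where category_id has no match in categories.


INNER JOIN keeps only products rows whose category_id matches an id in categories. Walk through each product:
  - product 1 (Router): category_id=2 -> matches Supplies
  - product 2 (Mouse): category_id=4 -> matches Sports
  - product 3 (Pen): category_id=4 -> matches Sports
  - product 4 (Headphones): category_id=NULL, no match -> dropped
  - product 5 (Speaker): category_id=4 -> matches Sports
So 1 of 5 rows is dropped.

SQL:
SELECT a.name, b.name AS category
FROM products a
INNER JOIN categories b ON a.category_id = b.id

Result:
name    | category
--------+---------
Router  | Supplies
Mouse   | Sports  
Pen     | Sports  
Speaker | Sports  


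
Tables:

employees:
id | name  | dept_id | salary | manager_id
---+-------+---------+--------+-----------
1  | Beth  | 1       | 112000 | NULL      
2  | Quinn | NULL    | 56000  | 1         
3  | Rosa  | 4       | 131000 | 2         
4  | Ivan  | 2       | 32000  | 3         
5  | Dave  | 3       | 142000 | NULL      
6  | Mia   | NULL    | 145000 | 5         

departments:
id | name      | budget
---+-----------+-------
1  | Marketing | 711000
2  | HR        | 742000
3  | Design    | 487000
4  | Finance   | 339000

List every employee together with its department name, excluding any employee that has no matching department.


INNER JOIN keeps only employees rows whose dept_id matches an id in departments. Walk through each employee:
  - employee 1 (Beth): dept_id=1 -> matches Marketing
  - employee 2 (Quinn): dept_id=NULL, no match -> dropped
  - employee 3 (Rosa): dept_id=4 -> matches Finance
  - employee 4 (Ivan): dept_id=2 -> matches HR
  - employee 5 (Dave): dept_id=3 -> matches Design
  - employee 6 (Mia): dept_id=NULL, no match -> dropped
So 2 of 6 rows are dropped.

SQL:
SELECT a.name, b.name AS department
FROM employees a
INNER JOIN departments b ON a.dept_id = b.id

Result:
name | department
-----+-----------
Beth | Marketing 
Rosa | Finance   
Ivan | HR        
Dave | Design    


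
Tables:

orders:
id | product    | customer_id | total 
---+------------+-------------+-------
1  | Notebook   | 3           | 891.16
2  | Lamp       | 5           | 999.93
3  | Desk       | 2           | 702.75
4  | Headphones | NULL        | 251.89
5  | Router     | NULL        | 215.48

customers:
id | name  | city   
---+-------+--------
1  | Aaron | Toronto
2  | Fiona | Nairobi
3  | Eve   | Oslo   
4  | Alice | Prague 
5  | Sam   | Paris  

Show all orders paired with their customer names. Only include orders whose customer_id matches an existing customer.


INNER JOIN keeps only orders rows whose customer_id matches an id in customers. Walk through each order:
  - order 1 (Notebook): customer_id=3 -> matches Eve
  - order 2 (Lamp): customer_id=5 -> matches Sam
  - order 3 (Desk): customer_id=2 -> matches Fiona
  - order 4 (Headphones): customer_id=NULL, no match -> dropped
  - order 5 (Router): customer_id=NULL, no match -> dropped
So 2 of 5 rows are dropped.

SQL:
SELECT a.product, b.name AS customer
FROM orders a
INNER JOIN customers b ON a.customer_id = b.id

Result:
product  | customer
---------+---------
Notebook | Eve     
Lamp     | Sam     
Desk     | Fiona   


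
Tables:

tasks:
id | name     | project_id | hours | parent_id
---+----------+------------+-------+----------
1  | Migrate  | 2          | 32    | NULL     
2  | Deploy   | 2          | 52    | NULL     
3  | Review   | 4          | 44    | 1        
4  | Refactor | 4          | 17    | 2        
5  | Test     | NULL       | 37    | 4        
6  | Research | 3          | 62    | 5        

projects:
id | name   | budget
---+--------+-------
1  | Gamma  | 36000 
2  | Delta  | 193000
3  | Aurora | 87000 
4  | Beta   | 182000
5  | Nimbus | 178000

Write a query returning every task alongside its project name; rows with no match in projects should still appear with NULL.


LEFT JOIN keeps every row from tasks (the left table); where project_id has no match in projects, the project columns become NULL. Walk through each task:
  - task 1 (Migrate): project_id=2 -> matches Delta
  - task 2 (Deploy): project_id=2 -> matches Delta
  - task 3 (Review): project_id=4 -> matches Beta
  - task 4 (Refactor): project_id=4 -> matches Beta
  - task 5 (Test): project_id=NULL, no match -> kept with NULL
  - task 6 (Research): project_id=3 -> matches Aurora
All 6 rows appear; 1 has NULL project.

SQL:
SELECT a.name, b.name AS project
FROM tasks a
LEFT JOIN projects b ON a.project_id = b.id

Result:
name     | project
---------+--------
Migrate  | Delta  
Deploy   | Delta  
Review   | Beta   
Refactor | Beta   
Test     | NULL   
Research | Aurora 


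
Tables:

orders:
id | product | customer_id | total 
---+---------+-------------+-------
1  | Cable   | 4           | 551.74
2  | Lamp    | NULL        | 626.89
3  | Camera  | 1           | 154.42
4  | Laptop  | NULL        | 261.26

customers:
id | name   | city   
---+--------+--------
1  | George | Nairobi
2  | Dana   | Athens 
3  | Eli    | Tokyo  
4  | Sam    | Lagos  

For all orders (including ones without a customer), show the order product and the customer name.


LEFT JOIN keeps every row from orders (the left table); where customer_id has no match in customers, the customer columns become NULL. Walk through each order:
  - order 1 (Cable): customer_id=4 -> matches Sam
  - order 2 (Lamp): customer_id=NULL, no match -> kept with NULL
  - order 3 (Camera): customer_id=1 -> matches George
  - order 4 (Laptop): customer_id=NULL, no match -> kept with NULL
All 4 rows appear; 2 have NULL customer.

SQL:
SELECT a.product, b.name AS customer
FROM orders a
LEFT JOIN customers b ON a.customer_id = b.id

Result:
product | customer
--------+---------
Cable   | Sam     
Lamp    | NULL    
Camera  | George  
Laptop  | NULL    


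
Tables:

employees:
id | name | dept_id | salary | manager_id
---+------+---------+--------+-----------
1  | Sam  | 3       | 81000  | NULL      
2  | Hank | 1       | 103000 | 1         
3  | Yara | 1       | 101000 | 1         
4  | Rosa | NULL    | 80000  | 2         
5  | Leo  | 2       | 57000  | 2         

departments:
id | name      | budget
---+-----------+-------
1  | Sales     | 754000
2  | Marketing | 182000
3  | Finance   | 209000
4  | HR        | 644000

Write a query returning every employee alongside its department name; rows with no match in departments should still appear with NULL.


LEFT JOIN keeps every row from employees (the left table); where dept_id has no match in departments, the department columns become NULL. Walk through each employee:
  - employee 1 (Sam): dept_id=3 -> matches Finance
  - employee 2 (Hank): dept_id=1 -> matches Sales
  - employee 3 (Yara): dept_id=1 -> matches Sales
  - employee 4 (Rosa): dept_id=NULL, no match -> kept with NULL
  - employee 5 (Leo): dept_id=2 -> matches Marketing
All 5 rows appear; 1 has NULL department.

SQL:
SELECT a.name, b.name AS department
FROM employees a
LEFT JOIN departments b ON a.dept_id = b.id

Result:
name | department
-----+-----------
Sam  | Finance   
Hank | Sales     
Yara | Sales     
Rosa | NULL      
Leo  | Marketing 


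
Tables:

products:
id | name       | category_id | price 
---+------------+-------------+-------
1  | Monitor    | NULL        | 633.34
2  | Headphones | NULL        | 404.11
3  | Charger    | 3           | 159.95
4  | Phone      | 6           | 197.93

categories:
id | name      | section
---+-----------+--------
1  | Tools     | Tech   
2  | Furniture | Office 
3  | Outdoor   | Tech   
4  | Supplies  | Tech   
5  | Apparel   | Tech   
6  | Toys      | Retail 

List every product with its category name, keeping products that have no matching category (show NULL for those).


LEFT JOIN keeps every row from products (the left table); where category_id has no match in categories, the category columns become NULL. Walk through each product:
  - product 1 (Monitor): category_id=NULL, no match -> kept with NULL
  - product 2 (Headphones): category_id=NULL, no match -> kept with NULL
  - product 3 (Charger): category_id=3 -> matches Outdoor
  - product 4 (Phone): category_id=6 -> matches Toys
All 4 rows appear; 2 have NULL category.

SQL:
SELECT a.name, b.name AS category
FROM products a
LEFT JOIN categories b ON a.category_id = b.id

Result:
name       | category
-----------+---------
Monitor    | NULL    
Headphones | NULL    
Charger    | Outdoor 
Phone      | Toys    


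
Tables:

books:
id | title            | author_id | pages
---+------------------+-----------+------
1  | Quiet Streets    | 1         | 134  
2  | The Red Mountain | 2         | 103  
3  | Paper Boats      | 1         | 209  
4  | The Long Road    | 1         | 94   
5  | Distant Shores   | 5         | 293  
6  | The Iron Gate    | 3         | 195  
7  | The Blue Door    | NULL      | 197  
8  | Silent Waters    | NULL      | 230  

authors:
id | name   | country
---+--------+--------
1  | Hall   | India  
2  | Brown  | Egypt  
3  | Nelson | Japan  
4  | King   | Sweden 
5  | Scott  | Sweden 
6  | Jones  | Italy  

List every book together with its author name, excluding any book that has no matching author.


INNER JOIN keeps only books rows whose author_id matches an id in authors. Walk through each book:
  - book 1 (Quiet Streets): author_id=1 -> matches Hall
  - book 2 (The Red Mountain): author_id=2 -> matches Brown
  - book 3 (Paper Boats): author_id=1 -> matches Hall
  - book 4 (The Long Road): author_id=1 -> matches Hall
  - book 5 (Distant Shores): author_id=5 -> matches Scott
  - book 6 (The Iron Gate): author_id=3 -> matches Nelson
  - book 7 (The Blue Door): author_id=NULL, no match -> dropped
  - book 8 (Silent Waters): author_id=NULL, no match -> dropped
So 2 of 8 rows are dropped.

SQL:
SELECT a.title, b.name AS author
FROM books a
INNER JOIN authors b ON a.author_id = b.id

Result:
title            | author
-----------------+-------
Quiet Streets    | Hall  
The Red Mountain | Brown 
Paper Boats      | Hall  
The Long Road    | Hall  
Distant Shores   | Scott 
The Iron Gate    | Nelson


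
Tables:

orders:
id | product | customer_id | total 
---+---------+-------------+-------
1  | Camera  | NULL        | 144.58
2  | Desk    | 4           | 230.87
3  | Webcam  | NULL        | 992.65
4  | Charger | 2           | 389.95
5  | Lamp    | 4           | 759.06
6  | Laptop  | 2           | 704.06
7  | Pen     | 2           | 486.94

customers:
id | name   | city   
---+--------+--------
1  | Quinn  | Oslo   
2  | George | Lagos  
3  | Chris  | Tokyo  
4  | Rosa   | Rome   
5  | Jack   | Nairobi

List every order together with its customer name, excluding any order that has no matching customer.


INNER JOIN keeps only orders rows whose customer_id matches an id in customers. Walk through each order:
  - order 1 (Camera): customer_id=NULL, no match -> dropped
  - order 2 (Desk): customer_id=4 -> matches Rosa
  - order 3 (Webcam): customer_id=NULL, no match -> dropped
  - order 4 (Charger): customer_id=2 -> matches George
  - order 5 (Lamp): customer_id=4 -> matches Rosa
  - order 6 (Laptop): customer_id=2 -> matches George
  - order 7 (Pen): customer_id=2 -> matches George
So 2 of 7 rows are dropped.

SQL:
SELECT a.product, b.name AS customer
FROM orders a
INNER JOIN customers b ON a.customer_id = b.id

Result:
product | customer
--------+---------
Desk    | Rosa    
Charger | George  
Lamp    | Rosa    
Laptop  | George  
Pen     | George  


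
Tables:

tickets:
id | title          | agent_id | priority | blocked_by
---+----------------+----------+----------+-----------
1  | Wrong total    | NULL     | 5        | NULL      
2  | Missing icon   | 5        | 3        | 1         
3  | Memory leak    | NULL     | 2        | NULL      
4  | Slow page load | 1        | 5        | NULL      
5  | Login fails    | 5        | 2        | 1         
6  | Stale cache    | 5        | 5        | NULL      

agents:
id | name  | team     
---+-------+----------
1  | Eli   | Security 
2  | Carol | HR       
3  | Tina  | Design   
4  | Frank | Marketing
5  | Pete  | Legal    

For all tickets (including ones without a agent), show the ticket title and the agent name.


LEFT JOIN keeps every row from tickets (the left table); where agent_id has no match in agents, the agent columns become NULL. Walk through each ticket:
  - ticket 1 (Wrong total): agent_id=NULL, no match -> kept with NULL
  - ticket 2 (Missing icon): agent_id=5 -> matches Pete
  - ticket 3 (Memory leak): agent_id=NULL, no match -> kept with NULL
  - ticket 4 (Slow page load): agent_id=1 -> matches Eli
  - ticket 5 (Login fails): agent_id=5 -> matches Pete
  - ticket 6 (Stale cache): agent_id=5 -> matches Pete
All 6 rows appear; 2 have NULL agent.

SQL:
SELECT a.title, b.name AS agent
FROM tickets a
LEFT JOIN agents b ON a.agent_id = b.id

Result:
title          | agent
---------------+------
Wrong total    | NULL 
Missing icon   | Pete 
Memory leak    | NULL 
Slow page load | Eli  
Login fails    | Pete 
Stale cache    | Pete 


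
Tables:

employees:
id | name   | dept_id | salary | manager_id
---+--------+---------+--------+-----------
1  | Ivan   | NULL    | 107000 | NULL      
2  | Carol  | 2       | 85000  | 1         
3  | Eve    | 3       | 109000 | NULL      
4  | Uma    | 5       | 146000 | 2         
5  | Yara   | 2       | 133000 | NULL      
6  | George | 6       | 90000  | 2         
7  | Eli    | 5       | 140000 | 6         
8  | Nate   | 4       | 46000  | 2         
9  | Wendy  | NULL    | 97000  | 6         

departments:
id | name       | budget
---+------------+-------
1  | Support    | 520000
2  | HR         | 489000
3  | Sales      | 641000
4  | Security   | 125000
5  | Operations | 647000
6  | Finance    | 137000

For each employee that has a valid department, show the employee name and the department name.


INNER JOIN keeps only employees rows whose dept_id matches an id in departments. Walk through each employee:
  - employee 1 (Ivan): dept_id=NULL, no match -> dropped
  - employee 2 (Carol): dept_id=2 -> matches HR
  - employee 3 (Eve): dept_id=3 -> matches Sales
  - employee 4 (Uma): dept_id=5 -> matches Operations
  - employee 5 (Yara): dept_id=2 -> matches HR
  - employee 6 (George): dept_id=6 -> matches Finance
  - employee 7 (Eli): dept_id=5 -> matches Operations
  - employee 8 (Nate): dept_id=4 -> matches Security
  - employee 9 (Wendy): dept_id=NULL, no match -> dropped
So 2 of 9 rows are dropped.

SQL:
SELECT a.name, b.name AS department
FROM employees a
INNER JOIN departments b ON a.dept_id = b.id

Result:
name   | department
-------+-----------
Carol  | HR        
Eve    | Sales     
Uma    | Operations
Yara   | HR        
George | Finance   
Eli    | Operations
Nate   | Security  


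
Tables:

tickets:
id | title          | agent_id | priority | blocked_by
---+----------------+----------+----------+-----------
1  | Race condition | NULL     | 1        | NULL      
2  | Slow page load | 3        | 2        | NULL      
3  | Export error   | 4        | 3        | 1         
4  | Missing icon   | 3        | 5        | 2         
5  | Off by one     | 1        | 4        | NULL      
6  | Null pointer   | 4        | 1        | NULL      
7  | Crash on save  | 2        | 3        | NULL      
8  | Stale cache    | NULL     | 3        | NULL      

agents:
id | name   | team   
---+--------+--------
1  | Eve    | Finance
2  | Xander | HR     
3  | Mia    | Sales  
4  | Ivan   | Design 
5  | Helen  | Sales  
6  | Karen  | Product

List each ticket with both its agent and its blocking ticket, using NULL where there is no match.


Two LEFT JOINs from the same base table tickets: one to agents via agent_id, one to tickets itself via blocked_by. Both are LEFT so every ticket is preserved.
Match against agents:
  - ticket 1 (Race condition): agent_id=NULL, no match -> kept with NULL
  - ticket 2 (Slow page load): agent_id=3 -> matches Mia
  - ticket 3 (Export error): agent_id=4 -> matches Ivan
  - ticket 4 (Missing icon): agent_id=3 -> matches Mia
  - ticket 5 (Off by one): agent_id=1 -> matches Eve
  - ticket 6 (Null pointer): agent_id=4 -> matches Ivan
  - ticket 7 (Crash on save): agent_id=2 -> matches Xander
  - ticket 8 (Stale cache): agent_id=NULL, no match -> kept with NULL
Match against tickets (self):
  - ticket 1 (Race condition): blocked_by=NULL -> NULL
  - ticket 2 (Slow page load): blocked_by=NULL -> NULL
  - ticket 3 (Export error): blocked_by=1 -> Race condition
  - ticket 4 (Missing icon): blocked_by=2 -> Slow page load
  - ticket 5 (Off by one): blocked_by=NULL -> NULL
  - ticket 6 (Null pointer): blocked_by=NULL -> NULL
  - ticket 7 (Crash on save): blocked_by=NULL -> NULL
  - ticket 8 (Stale cache): blocked_by=NULL -> NULL

SQL:
SELECT a.title, b.name AS agent, c.title AS blocked_by
FROM tickets a
LEFT JOIN agents b ON a.agent_id = b.id
LEFT JOIN tickets c ON a.blocked_by = c.id

Result:
title          | agent  | blocked_by    
---------------+--------+---------------
Race condition | NULL   | NULL          
Slow page load | Mia    | NULL          
Export error   | Ivan   | Race condition
Missing icon   | Mia    | Slow page load
Off by one     | Eve    | NULL          
Null pointer   | Ivan   | NULL          
Crash on save  | Xander | NULL          
Stale cache    | NULL   | NULL          
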